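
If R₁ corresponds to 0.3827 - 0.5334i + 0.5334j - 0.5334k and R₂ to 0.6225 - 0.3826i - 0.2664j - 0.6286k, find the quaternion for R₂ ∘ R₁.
-0.159 - 0.0011i + 0.3613j - 0.9188k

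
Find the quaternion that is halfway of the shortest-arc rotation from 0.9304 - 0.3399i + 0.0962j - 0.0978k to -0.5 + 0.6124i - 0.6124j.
0.7685 - 0.5116i + 0.3807j - 0.0525k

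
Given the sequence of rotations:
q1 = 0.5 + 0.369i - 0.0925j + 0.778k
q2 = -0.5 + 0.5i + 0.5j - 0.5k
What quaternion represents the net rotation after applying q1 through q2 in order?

q2 · q1 = 0.0008 + 0.4083i - 0.2772j - 0.8698k
0.0008 + 0.4083i - 0.2772j - 0.8698k


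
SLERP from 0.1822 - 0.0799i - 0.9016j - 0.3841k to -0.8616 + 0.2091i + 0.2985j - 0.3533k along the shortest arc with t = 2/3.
0.7516 - 0.1977i - 0.6193j + 0.1118k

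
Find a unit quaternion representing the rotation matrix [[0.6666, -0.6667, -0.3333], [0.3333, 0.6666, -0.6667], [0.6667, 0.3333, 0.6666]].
0.866 + 0.2887i - 0.2887j + 0.2887k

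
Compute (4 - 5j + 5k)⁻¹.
0.0606 + 0.0758j - 0.0758k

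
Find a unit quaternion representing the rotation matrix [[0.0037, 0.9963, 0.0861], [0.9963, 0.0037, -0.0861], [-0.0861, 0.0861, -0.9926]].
0.061 + 0.7058i + 0.7058j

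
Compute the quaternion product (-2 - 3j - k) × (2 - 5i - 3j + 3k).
-10 - 2i + 5j - 23k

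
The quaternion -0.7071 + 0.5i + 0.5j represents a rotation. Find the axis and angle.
axis = (√2/2, √2/2, 0), θ = 3π/2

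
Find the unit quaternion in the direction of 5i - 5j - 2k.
0.6804i - 0.6804j - 0.2722k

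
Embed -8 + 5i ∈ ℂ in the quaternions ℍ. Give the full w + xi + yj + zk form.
-8 + 5i + 0j + 0k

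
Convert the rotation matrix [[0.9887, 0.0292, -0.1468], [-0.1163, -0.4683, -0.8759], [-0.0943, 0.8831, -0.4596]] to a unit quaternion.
0.515 + 0.8539i - 0.0255j - 0.0706k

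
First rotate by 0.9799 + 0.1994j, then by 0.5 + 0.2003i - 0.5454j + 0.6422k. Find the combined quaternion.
0.5987 + 0.0682i - 0.4347j + 0.6692k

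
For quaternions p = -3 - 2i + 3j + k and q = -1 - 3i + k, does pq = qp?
No: pq = -4 + 14i - 4j + 5k ≠ -4 + 8i - 2j - 13k = qp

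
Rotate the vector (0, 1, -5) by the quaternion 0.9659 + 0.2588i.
(0, 3.366, -3.83)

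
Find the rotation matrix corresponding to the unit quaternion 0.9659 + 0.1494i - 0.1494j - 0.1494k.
[[0.9107, 0.244, -0.3333], [-0.3333, 0.9107, -0.244], [0.244, 0.3333, 0.9107]]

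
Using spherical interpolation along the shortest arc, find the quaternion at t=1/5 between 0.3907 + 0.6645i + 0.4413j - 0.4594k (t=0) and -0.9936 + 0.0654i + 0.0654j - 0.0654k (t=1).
0.6111 + 0.5753i + 0.3763j - 0.3924k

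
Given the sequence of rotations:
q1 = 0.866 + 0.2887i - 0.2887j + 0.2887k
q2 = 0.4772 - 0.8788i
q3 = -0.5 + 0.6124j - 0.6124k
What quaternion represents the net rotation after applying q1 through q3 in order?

q2 · q1 = 0.667 - 0.6233i + 0.1159j + 0.3915k
q3 · q2 · q1 = -0.1647 + 0.6224i + 0.7322j - 0.2225k
-0.1647 + 0.6224i + 0.7322j - 0.2225k


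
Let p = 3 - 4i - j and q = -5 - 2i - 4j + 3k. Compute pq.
-27 + 11i + 5j + 23k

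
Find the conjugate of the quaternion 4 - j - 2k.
4 + j + 2k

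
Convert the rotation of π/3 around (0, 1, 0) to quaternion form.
0.866 + 0.5j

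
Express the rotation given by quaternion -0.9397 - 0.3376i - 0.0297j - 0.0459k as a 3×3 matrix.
[[0.994, -0.0662, 0.0868], [0.1063, 0.7678, -0.6318], [-0.0248, 0.6372, 0.7703]]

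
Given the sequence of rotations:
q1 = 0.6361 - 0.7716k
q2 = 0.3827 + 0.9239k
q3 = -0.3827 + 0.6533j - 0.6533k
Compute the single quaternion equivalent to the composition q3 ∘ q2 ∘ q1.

q2 · q1 = 0.9563 + 0.2924k
q3 · q2 · q1 = -0.175 + 0.191i + 0.6248j - 0.7367k
-0.175 + 0.191i + 0.6248j - 0.7367k


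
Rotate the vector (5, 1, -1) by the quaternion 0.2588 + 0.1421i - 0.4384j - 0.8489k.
(-3.345, -3.972, 0.171)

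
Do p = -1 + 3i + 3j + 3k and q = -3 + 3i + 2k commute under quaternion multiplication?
No: pq = -12 - 6i - 6j - 20k ≠ -12 - 18i - 12j - 2k = qp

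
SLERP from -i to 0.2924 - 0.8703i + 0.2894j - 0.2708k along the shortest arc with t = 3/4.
0.2236 - 0.9263i + 0.2213j - 0.2071k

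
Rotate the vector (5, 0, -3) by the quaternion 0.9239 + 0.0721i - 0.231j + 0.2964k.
(4.74, 3.382, -0.301)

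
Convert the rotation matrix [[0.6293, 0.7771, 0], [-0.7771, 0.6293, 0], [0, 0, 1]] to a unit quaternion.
0.9026 - 0.4305k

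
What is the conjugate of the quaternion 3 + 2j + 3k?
3 - 2j - 3k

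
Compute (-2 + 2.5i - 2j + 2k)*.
-2 - 2.5i + 2j - 2k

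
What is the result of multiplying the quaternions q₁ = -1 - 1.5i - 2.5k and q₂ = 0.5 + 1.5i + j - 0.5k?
0.5 + 0.25i - 5.5j - 2.25k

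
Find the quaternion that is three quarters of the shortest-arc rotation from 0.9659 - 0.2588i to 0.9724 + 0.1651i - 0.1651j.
0.9903 + 0.0589i - 0.1258j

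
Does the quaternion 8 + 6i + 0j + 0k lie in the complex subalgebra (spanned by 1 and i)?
Yes. The quaternion 8 + 6i has j- and k-coefficients y = z = 0, so it lies in the complex subalgebra spanned by 1 and i.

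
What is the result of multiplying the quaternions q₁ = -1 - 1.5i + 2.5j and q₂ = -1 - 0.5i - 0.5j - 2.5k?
1.5 - 4.25i - 5.75j + 4.5k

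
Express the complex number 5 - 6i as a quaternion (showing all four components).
5 - 6i + 0j + 0k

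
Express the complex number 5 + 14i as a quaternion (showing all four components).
5 + 14i + 0j + 0k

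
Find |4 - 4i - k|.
√33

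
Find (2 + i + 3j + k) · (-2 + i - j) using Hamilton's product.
-2 + i - 7j - 6k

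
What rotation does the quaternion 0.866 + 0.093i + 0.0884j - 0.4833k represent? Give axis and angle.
axis = (0.186, 0.1768, -0.9665), θ = π/3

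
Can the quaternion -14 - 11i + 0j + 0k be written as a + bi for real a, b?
Yes. The quaternion -14 - 11i has j- and k-coefficients y = z = 0, so it lies in the complex subalgebra spanned by 1 and i.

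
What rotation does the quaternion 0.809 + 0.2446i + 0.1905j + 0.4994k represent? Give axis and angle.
axis = (0.4161, 0.3241, 0.8496), θ = 72°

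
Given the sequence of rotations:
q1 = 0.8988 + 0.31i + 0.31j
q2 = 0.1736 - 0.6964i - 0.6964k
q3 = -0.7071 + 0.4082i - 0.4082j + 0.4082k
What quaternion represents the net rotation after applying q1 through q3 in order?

q2 · q1 = 0.3719 - 0.3562i - 0.1621j - 0.8418k
q3 · q2 · q1 = 0.1599 + 0.8135i + 0.161j + 0.5355k
0.1599 + 0.8135i + 0.161j + 0.5355k


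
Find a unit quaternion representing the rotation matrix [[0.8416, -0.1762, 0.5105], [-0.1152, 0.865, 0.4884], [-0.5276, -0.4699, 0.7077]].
0.9239 - 0.2593i + 0.2809j + 0.0165k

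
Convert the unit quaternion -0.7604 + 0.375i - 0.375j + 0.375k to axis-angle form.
axis = (√3/3, -√3/3, √3/3), θ = 279°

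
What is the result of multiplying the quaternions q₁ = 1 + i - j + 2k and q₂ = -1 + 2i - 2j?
-5 + 5i + 3j - 2k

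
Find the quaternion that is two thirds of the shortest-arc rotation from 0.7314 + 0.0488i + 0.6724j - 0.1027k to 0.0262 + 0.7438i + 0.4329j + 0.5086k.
0.3354 + 0.6047i + 0.6292j + 0.3549k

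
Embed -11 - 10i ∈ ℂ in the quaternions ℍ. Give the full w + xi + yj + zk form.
-11 - 10i + 0j + 0k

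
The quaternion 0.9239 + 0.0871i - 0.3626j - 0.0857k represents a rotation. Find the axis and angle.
axis = (0.2276, -0.9476, -0.224), θ = π/4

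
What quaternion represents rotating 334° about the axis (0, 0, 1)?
-0.9744 + 0.225k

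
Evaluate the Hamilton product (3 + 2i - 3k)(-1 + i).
-5 + i - 3j + 3k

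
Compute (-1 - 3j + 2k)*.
-1 + 3j - 2k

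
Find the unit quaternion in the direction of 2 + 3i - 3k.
0.4264 + 0.6396i - 0.6396k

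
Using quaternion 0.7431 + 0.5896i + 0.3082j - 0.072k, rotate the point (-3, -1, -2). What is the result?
(-3.616, 0.778, 0.567)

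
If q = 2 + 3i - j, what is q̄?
2 - 3i + j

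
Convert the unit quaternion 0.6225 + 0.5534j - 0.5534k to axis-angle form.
axis = (0, √2/2, -√2/2), θ = 103°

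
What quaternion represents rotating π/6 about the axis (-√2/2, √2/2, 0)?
0.9659 - 0.183i + 0.183j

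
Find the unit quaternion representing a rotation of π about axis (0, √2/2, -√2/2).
0.7071j - 0.7071k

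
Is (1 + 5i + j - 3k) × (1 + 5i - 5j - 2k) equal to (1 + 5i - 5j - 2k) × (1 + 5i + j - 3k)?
No: pq = -25 - 7i - 9j - 35k ≠ -25 + 27i + j + 25k = qp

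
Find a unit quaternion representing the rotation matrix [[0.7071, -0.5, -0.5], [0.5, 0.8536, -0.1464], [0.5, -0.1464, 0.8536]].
0.9239 - 0.2706j + 0.2706k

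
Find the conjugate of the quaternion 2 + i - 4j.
2 - i + 4j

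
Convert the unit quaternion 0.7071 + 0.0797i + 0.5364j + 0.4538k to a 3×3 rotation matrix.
[[0.0127, -0.5563, 0.8309], [0.7273, 0.5754, 0.3741], [-0.6862, 0.5995, 0.4118]]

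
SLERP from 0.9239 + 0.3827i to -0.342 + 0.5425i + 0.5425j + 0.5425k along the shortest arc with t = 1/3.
0.9303 + 0.063i - 0.2556j - 0.2556k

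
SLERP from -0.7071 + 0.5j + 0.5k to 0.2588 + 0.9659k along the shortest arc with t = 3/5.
-0.1727 + 0.2543j + 0.9516k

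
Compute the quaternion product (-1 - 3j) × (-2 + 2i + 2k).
2 - 8i + 6j + 4k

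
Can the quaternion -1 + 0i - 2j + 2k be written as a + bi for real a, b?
No. The quaternion -1 - 2j + 2k has j-coefficient y = -2 and k-coefficient z = 2, not both zero, so it does not lie in the complex subalgebra spanned by 1 and i.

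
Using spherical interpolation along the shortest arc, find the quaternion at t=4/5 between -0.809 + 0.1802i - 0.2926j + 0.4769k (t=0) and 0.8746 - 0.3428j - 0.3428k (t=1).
-0.8954 + 0.039i + 0.2192j + 0.3855k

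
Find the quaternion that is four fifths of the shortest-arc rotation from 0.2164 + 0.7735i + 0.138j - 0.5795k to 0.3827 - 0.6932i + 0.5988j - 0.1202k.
-0.2835 + 0.8194i - 0.4962j - 0.0452k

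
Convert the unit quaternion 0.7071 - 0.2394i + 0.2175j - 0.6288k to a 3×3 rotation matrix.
[[0.1146, 0.7851, 0.6087], [-0.9934, 0.0946, 0.065], [-0.0065, -0.6121, 0.7908]]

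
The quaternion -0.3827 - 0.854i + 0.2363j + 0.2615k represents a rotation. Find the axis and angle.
axis = (-0.9244, 0.2558, 0.283), θ = 5π/4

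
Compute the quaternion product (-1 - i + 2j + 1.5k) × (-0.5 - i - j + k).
5i - 0.5j + 1.25k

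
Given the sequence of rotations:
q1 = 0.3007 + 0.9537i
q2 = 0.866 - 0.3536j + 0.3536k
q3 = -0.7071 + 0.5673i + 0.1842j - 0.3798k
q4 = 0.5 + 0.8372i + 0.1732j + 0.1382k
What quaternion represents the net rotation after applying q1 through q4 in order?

q2 · q1 = 0.2604 + 0.8259i + 0.2309j + 0.4436k
q3 · q2 · q1 = -0.5267 - 0.2669i - 0.6806j - 0.4337k
q4 · q3 · q2 · q1 = 0.1379 - 0.5555i - 0.1053j - 0.8132k
0.1379 - 0.5555i - 0.1053j - 0.8132k


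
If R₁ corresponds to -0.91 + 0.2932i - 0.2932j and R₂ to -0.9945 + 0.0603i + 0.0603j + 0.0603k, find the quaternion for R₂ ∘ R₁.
0.905 - 0.3288i + 0.2544j - 0.0902k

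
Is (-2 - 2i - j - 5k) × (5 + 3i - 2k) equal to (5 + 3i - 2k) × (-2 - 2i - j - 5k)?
No: pq = -14 - 14i - 24j - 18k ≠ -14 - 18i + 14j - 24k = qp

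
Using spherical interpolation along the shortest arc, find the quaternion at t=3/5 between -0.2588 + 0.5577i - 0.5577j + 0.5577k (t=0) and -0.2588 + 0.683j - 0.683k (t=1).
0.0531 + 0.2447i - 0.6846j + 0.6846k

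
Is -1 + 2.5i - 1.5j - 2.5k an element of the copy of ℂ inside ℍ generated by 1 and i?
No. The quaternion -1 + 2.5i - 1.5j - 2.5k has j-coefficient y = -1.5 and k-coefficient z = -2.5, not both zero, so it does not lie in the complex subalgebra spanned by 1 and i.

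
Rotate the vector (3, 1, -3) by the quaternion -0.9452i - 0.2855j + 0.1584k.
(3.798, 1.053, 1.861)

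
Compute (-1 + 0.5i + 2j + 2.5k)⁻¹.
-0.087 - 0.0435i - 0.1739j - 0.2174k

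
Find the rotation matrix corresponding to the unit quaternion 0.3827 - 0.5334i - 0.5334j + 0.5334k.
[[-0.1381, 0.1608, -0.9773], [0.9773, -0.1381, -0.1608], [-0.1608, -0.9773, -0.1381]]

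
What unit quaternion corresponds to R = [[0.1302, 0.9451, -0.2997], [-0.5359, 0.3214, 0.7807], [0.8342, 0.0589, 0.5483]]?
0.7071 - 0.2552i - 0.4009j - 0.5236k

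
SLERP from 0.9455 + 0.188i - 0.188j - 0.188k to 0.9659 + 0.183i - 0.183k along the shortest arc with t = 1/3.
0.9561 + 0.1871i - 0.1258j - 0.1871k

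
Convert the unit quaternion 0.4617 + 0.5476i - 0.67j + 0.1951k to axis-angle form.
axis = (0.6173, -0.7553, 0.2199), θ = 125°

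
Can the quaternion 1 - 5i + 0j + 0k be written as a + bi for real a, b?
Yes. The quaternion 1 - 5i has j- and k-coefficients y = z = 0, so it lies in the complex subalgebra spanned by 1 and i.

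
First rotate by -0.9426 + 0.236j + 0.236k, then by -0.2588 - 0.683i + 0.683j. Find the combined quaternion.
0.0828 + 0.805i - 0.5437j - 0.2223k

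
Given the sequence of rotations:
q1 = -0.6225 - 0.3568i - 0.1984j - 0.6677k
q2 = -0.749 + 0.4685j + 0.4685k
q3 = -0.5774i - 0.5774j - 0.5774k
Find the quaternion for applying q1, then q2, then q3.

q2 · q1 = 0.872 + 0.0474i - 0.3102j + 0.3756k
q3 · q2 · q1 = 0.0651 - 0.8995i - 0.314j - 0.297k
0.0651 - 0.8995i - 0.314j - 0.297k


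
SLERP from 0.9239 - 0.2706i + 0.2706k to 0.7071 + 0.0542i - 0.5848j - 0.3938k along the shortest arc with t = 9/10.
0.7687 + 0.0183i - 0.5448j - 0.3346k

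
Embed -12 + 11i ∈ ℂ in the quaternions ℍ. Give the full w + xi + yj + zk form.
-12 + 11i + 0j + 0k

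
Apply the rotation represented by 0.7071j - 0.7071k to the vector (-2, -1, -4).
(2, 4, 1)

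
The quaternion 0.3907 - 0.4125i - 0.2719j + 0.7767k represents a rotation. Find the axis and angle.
axis = (-0.4481, -0.2954, 0.8438), θ = 134°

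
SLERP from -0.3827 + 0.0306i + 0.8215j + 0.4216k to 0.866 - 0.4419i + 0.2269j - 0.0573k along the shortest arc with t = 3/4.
-0.8921 + 0.3983i + 0.0849j + 0.196k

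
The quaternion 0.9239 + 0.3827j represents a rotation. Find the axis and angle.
axis = (0, 1, 0), θ = π/4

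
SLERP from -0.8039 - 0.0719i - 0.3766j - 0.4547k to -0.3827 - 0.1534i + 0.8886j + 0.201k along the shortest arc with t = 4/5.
0.1212 + 0.1212i - 0.9324j - 0.3181k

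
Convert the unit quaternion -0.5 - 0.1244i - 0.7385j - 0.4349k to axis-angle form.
axis = (-0.1436, -0.8527, -0.5022), θ = 4π/3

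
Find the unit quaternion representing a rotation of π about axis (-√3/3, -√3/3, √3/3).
-0.5774i - 0.5774j + 0.5774k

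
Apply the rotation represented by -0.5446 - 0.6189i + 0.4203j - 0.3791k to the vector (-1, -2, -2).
(1.484, 2.2, -1.399)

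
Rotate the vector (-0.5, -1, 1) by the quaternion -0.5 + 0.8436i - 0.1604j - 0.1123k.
(-0.108, 1.407, 0.508)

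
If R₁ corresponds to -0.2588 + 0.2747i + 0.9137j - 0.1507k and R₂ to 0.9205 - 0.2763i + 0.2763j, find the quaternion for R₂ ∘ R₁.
-0.4148 + 0.2827i + 0.7279j - 0.4671k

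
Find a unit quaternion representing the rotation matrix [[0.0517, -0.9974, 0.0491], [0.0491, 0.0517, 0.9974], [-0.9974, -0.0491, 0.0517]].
0.5374 - 0.4869i + 0.4869j + 0.4869k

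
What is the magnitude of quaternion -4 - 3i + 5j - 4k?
√66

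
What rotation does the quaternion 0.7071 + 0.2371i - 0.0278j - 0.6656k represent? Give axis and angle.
axis = (0.3353, -0.0393, -0.9413), θ = π/2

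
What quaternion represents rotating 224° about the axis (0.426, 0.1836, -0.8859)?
-0.3746 + 0.395i + 0.1702j - 0.8214k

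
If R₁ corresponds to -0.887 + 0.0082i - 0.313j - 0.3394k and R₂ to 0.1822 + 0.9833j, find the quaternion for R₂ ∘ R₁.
0.1462 - 0.3322i - 0.9292j - 0.0699k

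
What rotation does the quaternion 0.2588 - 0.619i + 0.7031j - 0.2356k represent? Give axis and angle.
axis = (-0.6408, 0.7279, -0.2439), θ = 5π/6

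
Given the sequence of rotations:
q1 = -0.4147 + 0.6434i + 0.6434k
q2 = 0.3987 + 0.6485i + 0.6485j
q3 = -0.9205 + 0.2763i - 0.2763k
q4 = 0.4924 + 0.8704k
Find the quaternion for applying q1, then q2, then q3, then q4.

q2 · q1 = -0.5826 + 0.4048i - 0.6862j - 0.1607k
q3 · q2 · q1 = 0.38 - 0.7232i + 0.5642j + 0.1193k
q4 · q3 · q2 · q1 = 0.0833 - 0.8472i - 0.3517j + 0.3895k
0.0833 - 0.8472i - 0.3517j + 0.3895k


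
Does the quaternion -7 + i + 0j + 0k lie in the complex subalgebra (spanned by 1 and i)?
Yes. The quaternion -7 + i has j- and k-coefficients y = z = 0, so it lies in the complex subalgebra spanned by 1 and i.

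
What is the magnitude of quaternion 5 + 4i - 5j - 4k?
√82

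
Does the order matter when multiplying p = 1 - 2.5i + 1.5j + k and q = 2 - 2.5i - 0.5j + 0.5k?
Yes: pq = -4 - 6.25i + 1.25j + 7.5k ≠ -4 - 8.75i + 3.75j - 2.5k = qp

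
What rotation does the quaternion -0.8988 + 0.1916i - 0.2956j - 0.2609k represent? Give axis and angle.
axis = (0.4371, -0.6743, -0.5952), θ = 308°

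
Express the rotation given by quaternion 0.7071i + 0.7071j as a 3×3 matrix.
[[0, 1, 0], [1, 0, 0], [0, 0, -1]]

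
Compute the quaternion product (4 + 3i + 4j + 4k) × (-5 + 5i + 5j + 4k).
-71 + i + 8j - 9k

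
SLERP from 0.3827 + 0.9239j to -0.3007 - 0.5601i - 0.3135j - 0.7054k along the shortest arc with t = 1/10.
0.3985 + 0.0705i + 0.9101j + 0.0888k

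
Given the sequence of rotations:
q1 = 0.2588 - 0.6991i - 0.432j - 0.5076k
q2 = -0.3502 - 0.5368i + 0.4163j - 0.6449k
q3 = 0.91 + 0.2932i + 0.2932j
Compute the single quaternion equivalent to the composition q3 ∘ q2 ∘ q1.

q2 · q1 = -0.6134 - 0.384i + 0.4374j + 0.5338k
q3 · q2 · q1 = -0.5739 - 0.3728i + 0.0617j + 0.7266k
-0.5739 - 0.3728i + 0.0617j + 0.7266k


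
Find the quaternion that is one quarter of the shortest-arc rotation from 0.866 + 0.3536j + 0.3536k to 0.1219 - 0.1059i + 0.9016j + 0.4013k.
0.7335 - 0.0308i + 0.5474j + 0.4018k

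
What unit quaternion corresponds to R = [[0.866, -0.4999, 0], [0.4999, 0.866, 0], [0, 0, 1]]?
0.9659 + 0.2588k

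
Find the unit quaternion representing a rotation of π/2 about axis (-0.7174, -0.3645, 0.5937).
0.7071 - 0.5073i - 0.2577j + 0.4198k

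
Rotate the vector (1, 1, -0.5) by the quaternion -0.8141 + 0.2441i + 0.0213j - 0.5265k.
(-0.256, 1.007, -1.082)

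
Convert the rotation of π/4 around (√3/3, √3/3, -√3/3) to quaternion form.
0.9239 + 0.2209i + 0.2209j - 0.2209k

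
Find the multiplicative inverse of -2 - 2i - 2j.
-0.1667 + 0.1667i + 0.1667j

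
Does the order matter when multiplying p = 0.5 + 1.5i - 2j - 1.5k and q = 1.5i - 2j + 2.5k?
Yes: pq = -2.5 - 7.25i - 7j + 1.25k ≠ -2.5 + 8.75i + 5j + 1.25k = qp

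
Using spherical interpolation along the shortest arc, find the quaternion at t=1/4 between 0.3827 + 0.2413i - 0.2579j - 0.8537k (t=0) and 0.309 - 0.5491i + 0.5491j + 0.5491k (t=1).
0.2172 + 0.3486i - 0.3618j - 0.8369k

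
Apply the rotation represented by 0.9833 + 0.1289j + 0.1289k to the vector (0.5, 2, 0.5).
(0.087, 2.077, 0.423)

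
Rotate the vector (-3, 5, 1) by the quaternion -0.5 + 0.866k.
(5.83, 0.098, 1)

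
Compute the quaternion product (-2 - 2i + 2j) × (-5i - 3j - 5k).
-4 - 4j + 26k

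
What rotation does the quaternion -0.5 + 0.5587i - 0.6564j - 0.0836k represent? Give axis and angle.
axis = (0.6451, -0.7579, -0.0965), θ = 4π/3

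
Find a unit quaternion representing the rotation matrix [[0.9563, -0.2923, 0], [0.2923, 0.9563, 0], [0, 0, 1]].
0.989 + 0.1478k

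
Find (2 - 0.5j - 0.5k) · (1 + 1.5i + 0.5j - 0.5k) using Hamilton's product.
2 + 3.5i - 0.25j - 0.75k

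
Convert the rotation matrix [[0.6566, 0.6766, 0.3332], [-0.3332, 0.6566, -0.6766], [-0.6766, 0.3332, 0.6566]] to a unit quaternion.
0.8617 + 0.293i + 0.293j - 0.293k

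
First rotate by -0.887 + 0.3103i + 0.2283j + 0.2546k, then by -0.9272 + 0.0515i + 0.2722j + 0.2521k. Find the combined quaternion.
0.6801 - 0.3216i - 0.388j - 0.5324k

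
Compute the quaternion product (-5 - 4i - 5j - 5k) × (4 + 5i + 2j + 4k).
30 - 51i - 39j - 23k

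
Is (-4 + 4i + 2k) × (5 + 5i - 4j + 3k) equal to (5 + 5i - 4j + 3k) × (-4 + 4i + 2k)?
No: pq = -46 + 8i + 14j - 18k ≠ -46 - 8i + 18j + 14k = qp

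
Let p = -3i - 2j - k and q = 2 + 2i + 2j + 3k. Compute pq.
13 - 10i + 3j - 4k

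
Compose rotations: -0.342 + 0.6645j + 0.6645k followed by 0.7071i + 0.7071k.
-0.4699 - 0.7117i - 0.4699j + 0.228k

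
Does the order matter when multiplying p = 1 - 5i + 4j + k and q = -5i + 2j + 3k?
Yes: pq = -36 + 5i + 12j + 13k ≠ -36 - 15i - 8j - 7k = qp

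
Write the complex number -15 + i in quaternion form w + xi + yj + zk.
-15 + i + 0j + 0k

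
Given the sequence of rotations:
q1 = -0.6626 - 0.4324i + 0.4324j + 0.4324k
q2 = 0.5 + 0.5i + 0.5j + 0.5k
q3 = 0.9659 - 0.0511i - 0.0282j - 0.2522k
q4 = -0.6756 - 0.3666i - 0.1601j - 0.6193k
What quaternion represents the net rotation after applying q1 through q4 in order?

q2 · q1 = -0.5475 - 0.5475i - 0.5475j + 0.3173k
q3 · q2 · q1 = -0.4922 - 0.6479i - 0.3591j + 0.4571k
q4 · q3 · q2 · q1 = 0.3206 + 0.3226i + 0.8902j + 0.0239k
0.3206 + 0.3226i + 0.8902j + 0.0239k


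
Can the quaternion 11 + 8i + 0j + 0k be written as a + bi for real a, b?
Yes. The quaternion 11 + 8i has j- and k-coefficients y = z = 0, so it lies in the complex subalgebra spanned by 1 and i.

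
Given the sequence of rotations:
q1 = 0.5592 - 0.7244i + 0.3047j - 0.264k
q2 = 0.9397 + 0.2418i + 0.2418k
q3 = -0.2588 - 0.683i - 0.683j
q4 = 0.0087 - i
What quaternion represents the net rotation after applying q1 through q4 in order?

q2 · q1 = 0.7645 - 0.6192i + 0.175j - 0.0392k
q3 · q2 · q1 = -0.5012 - 0.3351i - 0.5942j - 0.5323k
q4 · q3 · q2 · q1 = -0.3395 + 0.4983i - 0.5375j + 0.5896k
-0.3395 + 0.4983i - 0.5375j + 0.5896k


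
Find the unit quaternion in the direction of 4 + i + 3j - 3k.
0.6761 + 0.169i + 0.5071j - 0.5071k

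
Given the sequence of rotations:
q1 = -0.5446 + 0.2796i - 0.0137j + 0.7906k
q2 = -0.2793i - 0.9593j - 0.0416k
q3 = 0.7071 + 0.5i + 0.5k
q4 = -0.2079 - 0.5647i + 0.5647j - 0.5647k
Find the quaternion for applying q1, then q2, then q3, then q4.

q2 · q1 = 0.0978 - 0.6069i + 0.7316j + 0.2947k
q3 · q2 · q1 = 0.2253 - 0.746i + 0.0665j + 0.6231k
q4 · q3 · q2 · q1 = -0.1538 + 0.4173i + 0.8865j + 0.1269k
-0.1538 + 0.4173i + 0.8865j + 0.1269k


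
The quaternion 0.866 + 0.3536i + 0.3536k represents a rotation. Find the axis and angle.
axis = (√2/2, 0, √2/2), θ = π/3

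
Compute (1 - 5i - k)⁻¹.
0.037 + 0.1852i + 0.037k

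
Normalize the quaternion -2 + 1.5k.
-0.8 + 0.6k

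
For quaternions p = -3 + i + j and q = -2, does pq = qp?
Yes: pq = qp = 6 - 2i - 2j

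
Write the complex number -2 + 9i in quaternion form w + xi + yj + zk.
-2 + 9i + 0j + 0k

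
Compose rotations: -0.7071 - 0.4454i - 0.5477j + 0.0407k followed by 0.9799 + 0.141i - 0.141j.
-0.7073 - 0.5419i - 0.4427j - 0.1001k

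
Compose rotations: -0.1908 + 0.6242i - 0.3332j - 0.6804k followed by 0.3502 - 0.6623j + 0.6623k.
0.1631 + 0.8899i + 0.4231j + 0.0488k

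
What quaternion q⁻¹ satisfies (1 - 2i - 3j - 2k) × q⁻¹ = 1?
0.0556 + 0.1111i + 0.1667j + 0.1111k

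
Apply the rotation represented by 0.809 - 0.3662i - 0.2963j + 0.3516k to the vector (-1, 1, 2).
(-2.403, 0.467, 0.09)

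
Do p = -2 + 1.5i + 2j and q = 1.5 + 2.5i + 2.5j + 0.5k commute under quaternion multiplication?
No: pq = -11.75 - 1.75i - 2.75j - 2.25k ≠ -11.75 - 3.75i - 1.25j + 0.25k = qp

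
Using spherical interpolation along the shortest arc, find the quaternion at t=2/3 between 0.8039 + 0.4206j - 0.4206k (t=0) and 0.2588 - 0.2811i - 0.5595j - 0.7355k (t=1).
0.5518 - 0.2214i - 0.2586j - 0.7613k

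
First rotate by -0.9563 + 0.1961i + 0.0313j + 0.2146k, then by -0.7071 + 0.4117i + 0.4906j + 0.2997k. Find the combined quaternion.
0.5158 - 0.4365i - 0.5209j - 0.5217k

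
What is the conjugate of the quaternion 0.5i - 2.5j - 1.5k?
-0.5i + 2.5j + 1.5k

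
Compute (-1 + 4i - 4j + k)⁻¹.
-0.0294 - 0.1176i + 0.1176j - 0.0294k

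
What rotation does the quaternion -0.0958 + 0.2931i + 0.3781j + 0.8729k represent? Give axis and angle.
axis = (0.2945, 0.3798, 0.8769), θ = 191°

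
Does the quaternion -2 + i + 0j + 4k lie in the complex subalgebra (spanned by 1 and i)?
No. The quaternion -2 + i + 4k has j-coefficient y = 0 and k-coefficient z = 4, not both zero, so it does not lie in the complex subalgebra spanned by 1 and i.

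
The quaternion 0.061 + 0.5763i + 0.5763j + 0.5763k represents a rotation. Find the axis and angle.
axis = (√3/3, √3/3, √3/3), θ = 173°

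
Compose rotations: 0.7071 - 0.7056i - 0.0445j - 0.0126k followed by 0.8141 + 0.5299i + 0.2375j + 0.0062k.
0.9602 - 0.2025i + 0.134j + 0.1381k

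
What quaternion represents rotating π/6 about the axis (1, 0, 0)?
0.9659 + 0.2588i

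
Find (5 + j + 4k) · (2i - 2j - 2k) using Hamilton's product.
10 + 16i - 2j - 12k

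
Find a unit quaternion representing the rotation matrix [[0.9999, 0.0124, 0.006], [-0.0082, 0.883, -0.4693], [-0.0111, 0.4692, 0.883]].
0.9703 + 0.2418i + 0.0044j - 0.0053k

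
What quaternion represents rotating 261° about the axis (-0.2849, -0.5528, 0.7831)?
-0.6494 - 0.2166i - 0.4204j + 0.5955k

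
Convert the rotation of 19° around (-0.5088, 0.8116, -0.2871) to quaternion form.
0.9863 - 0.084i + 0.134j - 0.0474k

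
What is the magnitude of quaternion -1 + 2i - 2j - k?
√10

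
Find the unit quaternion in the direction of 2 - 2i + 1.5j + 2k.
0.5298 - 0.5298i + 0.3974j + 0.5298k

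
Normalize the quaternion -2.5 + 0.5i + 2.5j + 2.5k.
-0.5735 + 0.1147i + 0.5735j + 0.5735k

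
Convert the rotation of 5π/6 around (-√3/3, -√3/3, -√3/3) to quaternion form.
0.2588 - 0.5577i - 0.5577j - 0.5577k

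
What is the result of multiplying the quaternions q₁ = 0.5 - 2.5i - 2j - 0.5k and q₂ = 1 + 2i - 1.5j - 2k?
1.5 + 1.75i - 8.75j + 6.25k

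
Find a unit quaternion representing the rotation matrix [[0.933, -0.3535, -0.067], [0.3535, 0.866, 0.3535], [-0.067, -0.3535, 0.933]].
0.9659 - 0.183i + 0.183k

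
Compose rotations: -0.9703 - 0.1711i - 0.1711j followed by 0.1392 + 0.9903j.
0.0344 - 0.0238i - 0.9847j + 0.1694k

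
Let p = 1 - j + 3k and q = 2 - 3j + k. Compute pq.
-4 + 8i - 5j + 7k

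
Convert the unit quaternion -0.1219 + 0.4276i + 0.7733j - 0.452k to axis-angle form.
axis = (0.4308, 0.7791, -0.4554), θ = 194°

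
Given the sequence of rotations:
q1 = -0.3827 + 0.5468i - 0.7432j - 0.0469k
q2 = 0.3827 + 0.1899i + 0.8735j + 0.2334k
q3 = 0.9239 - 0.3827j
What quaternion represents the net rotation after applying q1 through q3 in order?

q2 · q1 = 0.4098 + 0.2691i - 0.4822j - 0.726k
q3 · q2 · q1 = 0.1941 + 0.5265i - 0.6023j - 0.5678k
0.1941 + 0.5265i - 0.6023j - 0.5678k


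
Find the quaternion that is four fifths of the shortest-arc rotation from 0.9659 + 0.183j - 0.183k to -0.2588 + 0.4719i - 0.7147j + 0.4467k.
0.4591 - 0.4075i + 0.6618j - 0.4304k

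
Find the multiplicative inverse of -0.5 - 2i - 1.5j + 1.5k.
-0.0571 + 0.2286i + 0.1714j - 0.1714k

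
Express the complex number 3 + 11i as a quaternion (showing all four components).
3 + 11i + 0j + 0k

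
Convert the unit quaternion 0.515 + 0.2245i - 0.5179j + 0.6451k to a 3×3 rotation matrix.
[[-0.3687, -0.897, -0.2438], [0.4319, 0.0669, -0.8994], [0.8231, -0.437, 0.3628]]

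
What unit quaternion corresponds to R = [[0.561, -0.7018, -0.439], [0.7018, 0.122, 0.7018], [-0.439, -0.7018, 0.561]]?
0.749 - 0.4685i + 0.4685k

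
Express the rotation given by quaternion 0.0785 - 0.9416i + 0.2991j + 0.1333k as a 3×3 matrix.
[[0.7855, -0.5842, -0.2041], [-0.5423, -0.8088, 0.2276], [-0.298, -0.0681, -0.9521]]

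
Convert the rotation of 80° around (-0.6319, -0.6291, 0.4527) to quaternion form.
0.766 - 0.4062i - 0.4044j + 0.291k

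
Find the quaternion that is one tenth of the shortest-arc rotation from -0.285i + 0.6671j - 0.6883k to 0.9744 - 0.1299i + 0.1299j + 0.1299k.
0.1492 - 0.3i + 0.6756j - 0.6567k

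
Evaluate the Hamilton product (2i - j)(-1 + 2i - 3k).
-4 + i + 7j + 2k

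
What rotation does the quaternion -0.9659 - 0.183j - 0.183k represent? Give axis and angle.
axis = (0, -√2/2, -√2/2), θ = 11π/6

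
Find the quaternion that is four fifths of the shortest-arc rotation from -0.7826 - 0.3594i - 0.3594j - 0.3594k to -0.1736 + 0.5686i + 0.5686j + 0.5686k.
-0.0402 - 0.5769i - 0.5769j - 0.5769k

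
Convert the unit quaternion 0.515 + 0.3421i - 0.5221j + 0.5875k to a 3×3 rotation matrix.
[[-0.2355, -0.9623, -0.1358], [0.2479, 0.0756, -0.9658], [0.9397, -0.2611, 0.2208]]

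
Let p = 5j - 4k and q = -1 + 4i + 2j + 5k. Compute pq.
10 + 33i - 21j - 16k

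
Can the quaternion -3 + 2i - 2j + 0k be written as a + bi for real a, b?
No. The quaternion -3 + 2i - 2j has j-coefficient y = -2 and k-coefficient z = 0, not both zero, so it does not lie in the complex subalgebra spanned by 1 and i.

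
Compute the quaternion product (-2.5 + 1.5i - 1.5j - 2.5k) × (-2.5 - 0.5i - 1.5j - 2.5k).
-1.5 - 2.5i + 12.5j + 9.5k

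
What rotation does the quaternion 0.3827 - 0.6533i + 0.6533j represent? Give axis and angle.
axis = (-√2/2, √2/2, 0), θ = 3π/4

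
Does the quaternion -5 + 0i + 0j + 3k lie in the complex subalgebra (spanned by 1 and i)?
No. The quaternion -5 + 3k has j-coefficient y = 0 and k-coefficient z = 3, not both zero, so it does not lie in the complex subalgebra spanned by 1 and i.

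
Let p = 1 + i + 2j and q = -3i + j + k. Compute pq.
1 - i + 8k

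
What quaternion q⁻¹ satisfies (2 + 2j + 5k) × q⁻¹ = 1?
0.0606 - 0.0606j - 0.1515k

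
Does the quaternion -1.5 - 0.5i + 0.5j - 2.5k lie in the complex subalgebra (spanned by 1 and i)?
No. The quaternion -1.5 - 0.5i + 0.5j - 2.5k has j-coefficient y = 0.5 and k-coefficient z = -2.5, not both zero, so it does not lie in the complex subalgebra spanned by 1 and i.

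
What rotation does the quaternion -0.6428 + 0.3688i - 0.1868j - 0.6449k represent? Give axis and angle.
axis = (0.4814, -0.2439, -0.8419), θ = 260°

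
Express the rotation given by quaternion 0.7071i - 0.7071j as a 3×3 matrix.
[[0, -1, 0], [-1, 0, 0], [0, 0, -1]]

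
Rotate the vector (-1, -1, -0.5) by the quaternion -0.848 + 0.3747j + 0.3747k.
(-0.756, -0.224, -1.276)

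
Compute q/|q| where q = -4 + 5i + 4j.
-0.5298 + 0.6623i + 0.5298j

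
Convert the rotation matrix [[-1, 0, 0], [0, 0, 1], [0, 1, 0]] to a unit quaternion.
0.7071j + 0.7071k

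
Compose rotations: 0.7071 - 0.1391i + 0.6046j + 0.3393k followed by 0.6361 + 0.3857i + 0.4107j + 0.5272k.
0.0762 + 0.0049i + 0.4708j + 0.8789k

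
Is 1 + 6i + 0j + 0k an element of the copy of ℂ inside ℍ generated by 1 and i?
Yes. The quaternion 1 + 6i has j- and k-coefficients y = z = 0, so it lies in the complex subalgebra spanned by 1 and i.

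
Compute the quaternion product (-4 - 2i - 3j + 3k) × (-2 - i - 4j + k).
-9 + 17i + 21j - 5k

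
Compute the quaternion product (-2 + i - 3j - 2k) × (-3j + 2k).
-5 - 12i + 4j - 7k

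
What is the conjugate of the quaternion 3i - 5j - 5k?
-3i + 5j + 5k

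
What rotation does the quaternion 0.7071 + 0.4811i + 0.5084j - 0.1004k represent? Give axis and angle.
axis = (0.6804, 0.719, -0.142), θ = π/2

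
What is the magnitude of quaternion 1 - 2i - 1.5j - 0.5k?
2.739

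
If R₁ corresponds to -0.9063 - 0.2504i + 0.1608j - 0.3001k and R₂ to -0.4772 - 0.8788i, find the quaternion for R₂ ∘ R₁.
0.2124 + 0.9159i - 0.3405j + 0.0019k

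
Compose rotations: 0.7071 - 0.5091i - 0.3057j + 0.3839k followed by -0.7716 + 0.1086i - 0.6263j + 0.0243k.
-0.6911 + 0.2366i - 0.261j - 0.6311k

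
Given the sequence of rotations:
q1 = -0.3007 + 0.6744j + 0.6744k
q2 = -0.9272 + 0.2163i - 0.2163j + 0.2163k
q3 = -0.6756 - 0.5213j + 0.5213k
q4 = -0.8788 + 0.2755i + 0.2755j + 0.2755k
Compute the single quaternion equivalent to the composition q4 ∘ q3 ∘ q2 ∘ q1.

q2 · q1 = 0.2788 - 0.3568i - 0.7061j - 0.5445k
q3 · q2 · q1 = -0.2726 + 0.893i + 0.1457j + 0.3272k
q4 · q3 · q2 · q1 = -0.1367 - 0.8099i - 0.0473j - 0.5685k
-0.1367 - 0.8099i - 0.0473j - 0.5685k


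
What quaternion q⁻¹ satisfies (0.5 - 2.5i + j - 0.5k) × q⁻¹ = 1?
0.0645 + 0.3226i - 0.129j + 0.0645k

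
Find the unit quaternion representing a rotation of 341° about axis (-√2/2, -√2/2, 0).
-0.9863 - 0.1167i - 0.1167j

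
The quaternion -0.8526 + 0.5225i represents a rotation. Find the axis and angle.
axis = (1, 0, 0), θ = 297°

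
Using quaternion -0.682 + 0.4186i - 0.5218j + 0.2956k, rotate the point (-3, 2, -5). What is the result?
(-5.705, 2.157, -0.891)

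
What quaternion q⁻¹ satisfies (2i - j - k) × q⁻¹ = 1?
-0.3333i + 0.1667j + 0.1667k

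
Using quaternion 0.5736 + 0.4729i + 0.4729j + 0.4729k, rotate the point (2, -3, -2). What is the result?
(-1.483, 1.854, -3.371)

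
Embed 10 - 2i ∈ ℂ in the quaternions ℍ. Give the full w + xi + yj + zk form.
10 - 2i + 0j + 0k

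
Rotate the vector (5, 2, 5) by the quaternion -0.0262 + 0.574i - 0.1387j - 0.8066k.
(-6.695, -1.236, -2.766)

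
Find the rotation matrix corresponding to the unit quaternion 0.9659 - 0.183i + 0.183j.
[[0.933, -0.067, 0.3535], [-0.067, 0.933, 0.3535], [-0.3535, -0.3535, 0.866]]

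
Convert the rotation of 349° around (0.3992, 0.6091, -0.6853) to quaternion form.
-0.9954 + 0.0383i + 0.0584j - 0.0657k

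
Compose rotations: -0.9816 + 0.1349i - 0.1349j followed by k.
0.1349i + 0.1349j - 0.9816k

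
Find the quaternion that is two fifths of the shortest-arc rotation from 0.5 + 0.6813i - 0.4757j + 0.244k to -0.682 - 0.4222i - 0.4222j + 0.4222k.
0.7012 + 0.7003i - 0.1282j - 0.0377k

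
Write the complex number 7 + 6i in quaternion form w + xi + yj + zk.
7 + 6i + 0j + 0k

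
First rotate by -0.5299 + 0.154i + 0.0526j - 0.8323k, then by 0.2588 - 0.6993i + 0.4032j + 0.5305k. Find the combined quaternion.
0.3909 + 0.0469i - 0.7004j - 0.5954k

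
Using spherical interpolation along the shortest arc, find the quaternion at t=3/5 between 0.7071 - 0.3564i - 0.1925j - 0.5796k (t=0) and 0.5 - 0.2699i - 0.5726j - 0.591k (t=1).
0.5973 - 0.312i - 0.4302j - 0.6007k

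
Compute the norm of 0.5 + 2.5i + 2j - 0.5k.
3.279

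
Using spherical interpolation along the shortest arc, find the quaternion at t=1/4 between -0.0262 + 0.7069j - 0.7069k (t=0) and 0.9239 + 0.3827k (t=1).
-0.3246 + 0.6033j - 0.7285k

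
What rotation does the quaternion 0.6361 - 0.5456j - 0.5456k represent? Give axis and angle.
axis = (0, -√2/2, -√2/2), θ = 101°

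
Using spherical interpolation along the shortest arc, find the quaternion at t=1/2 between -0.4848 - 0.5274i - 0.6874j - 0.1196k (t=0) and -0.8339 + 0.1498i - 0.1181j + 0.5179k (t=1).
-0.8042 - 0.2303i - 0.4912j + 0.2429k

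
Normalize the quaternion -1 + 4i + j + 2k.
-0.2132 + 0.8528i + 0.2132j + 0.4264k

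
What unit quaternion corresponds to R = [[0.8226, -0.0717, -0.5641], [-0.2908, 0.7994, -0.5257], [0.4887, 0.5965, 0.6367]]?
0.9026 + 0.3108i - 0.2916j - 0.0607k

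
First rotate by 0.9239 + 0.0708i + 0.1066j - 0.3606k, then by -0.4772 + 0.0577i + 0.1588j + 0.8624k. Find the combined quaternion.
-0.1509 - 0.1297i + 0.1777j + 0.9638k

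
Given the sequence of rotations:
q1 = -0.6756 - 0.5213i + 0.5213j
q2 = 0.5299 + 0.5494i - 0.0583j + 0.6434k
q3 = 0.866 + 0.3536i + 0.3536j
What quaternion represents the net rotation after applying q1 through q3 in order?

q2 · q1 = -0.0412 - 0.9828i - 0.0198j - 0.1787k
q3 · q2 · q1 = 0.3188 - 0.9289i + 0.0315j + 0.1858k
0.3188 - 0.9289i + 0.0315j + 0.1858k


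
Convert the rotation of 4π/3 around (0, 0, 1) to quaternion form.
-0.5 + 0.866k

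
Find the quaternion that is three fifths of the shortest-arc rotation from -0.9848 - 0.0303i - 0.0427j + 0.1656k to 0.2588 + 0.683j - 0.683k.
-0.6623 - 0.0148i - 0.4988j + 0.5589k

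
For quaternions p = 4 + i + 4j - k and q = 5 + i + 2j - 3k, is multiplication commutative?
No: pq = 8 - i + 30j - 19k ≠ 8 + 19i + 26j - 15k = qp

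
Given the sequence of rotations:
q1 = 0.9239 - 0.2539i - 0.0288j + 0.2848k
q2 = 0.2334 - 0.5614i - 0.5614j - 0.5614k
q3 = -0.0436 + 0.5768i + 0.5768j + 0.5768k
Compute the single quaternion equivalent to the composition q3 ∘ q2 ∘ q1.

q2 · q1 = 0.2168 - 0.754i - 0.223j - 0.5786k
q3 · q2 · q1 = 0.8878 - 0.0472i + 0.0336j + 0.4566k
0.8878 - 0.0472i + 0.0336j + 0.4566k


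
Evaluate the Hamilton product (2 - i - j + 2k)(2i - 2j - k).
2 + 9i - j + 2k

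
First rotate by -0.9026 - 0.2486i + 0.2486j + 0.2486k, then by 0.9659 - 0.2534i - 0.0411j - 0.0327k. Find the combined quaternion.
-0.9165 - 0.0135i + 0.3483j + 0.1964k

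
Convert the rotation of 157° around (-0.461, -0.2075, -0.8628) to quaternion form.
0.1994 - 0.4517i - 0.2033j - 0.8455k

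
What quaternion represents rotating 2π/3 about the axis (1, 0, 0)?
0.5 + 0.866i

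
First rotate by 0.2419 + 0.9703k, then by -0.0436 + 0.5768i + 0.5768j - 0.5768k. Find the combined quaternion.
0.5491 + 0.6992i - 0.4201j - 0.1818k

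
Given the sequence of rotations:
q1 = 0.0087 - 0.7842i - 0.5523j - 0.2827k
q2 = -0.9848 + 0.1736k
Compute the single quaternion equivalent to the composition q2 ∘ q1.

q2 · q1 = 0.0405 + 0.8682i + 0.4078j + 0.2799k
0.0405 + 0.8682i + 0.4078j + 0.2799k


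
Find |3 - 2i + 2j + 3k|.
√26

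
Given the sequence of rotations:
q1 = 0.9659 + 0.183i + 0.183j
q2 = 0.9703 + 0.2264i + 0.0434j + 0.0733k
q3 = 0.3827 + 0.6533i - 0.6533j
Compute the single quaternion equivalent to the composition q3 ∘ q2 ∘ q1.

q2 · q1 = 0.8878 + 0.3828i + 0.2329j + 0.1043k
q3 · q2 · q1 = 0.2418 + 0.6584i - 0.559j + 0.4422k
0.2418 + 0.6584i - 0.559j + 0.4422k


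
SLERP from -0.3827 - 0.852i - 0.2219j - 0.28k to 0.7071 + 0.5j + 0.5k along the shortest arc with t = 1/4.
-0.5206 - 0.6927i - 0.3285j - 0.3758k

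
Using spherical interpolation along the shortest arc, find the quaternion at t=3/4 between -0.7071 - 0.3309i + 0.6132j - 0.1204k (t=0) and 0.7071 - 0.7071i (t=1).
-0.8421 + 0.4979i + 0.2034j - 0.0399k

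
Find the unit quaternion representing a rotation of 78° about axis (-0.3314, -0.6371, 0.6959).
0.7771 - 0.2086i - 0.4009j + 0.4379k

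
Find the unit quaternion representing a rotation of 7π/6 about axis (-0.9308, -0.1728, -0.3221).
-0.2588 - 0.8991i - 0.1669j - 0.3111k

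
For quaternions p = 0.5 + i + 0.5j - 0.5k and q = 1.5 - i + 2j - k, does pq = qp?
No: pq = 0.25 + 1.5i + 3.25j + 1.25k ≠ 0.25 + 0.5i + 0.25j - 3.75k = qp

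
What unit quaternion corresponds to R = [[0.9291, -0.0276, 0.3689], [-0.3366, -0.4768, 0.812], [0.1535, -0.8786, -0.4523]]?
0.5 - 0.8453i + 0.1077j - 0.1545k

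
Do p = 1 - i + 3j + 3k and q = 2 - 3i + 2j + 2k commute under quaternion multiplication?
No: pq = -13 - 5i + j + 15k ≠ -13 - 5i + 15j + k = qp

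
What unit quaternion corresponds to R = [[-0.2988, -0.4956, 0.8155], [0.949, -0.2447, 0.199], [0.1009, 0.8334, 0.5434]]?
0.5 + 0.3172i + 0.3573j + 0.7223k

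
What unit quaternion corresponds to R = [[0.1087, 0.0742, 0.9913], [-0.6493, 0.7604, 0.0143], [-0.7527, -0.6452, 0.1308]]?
0.7071 - 0.2332i + 0.6166j - 0.2558k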